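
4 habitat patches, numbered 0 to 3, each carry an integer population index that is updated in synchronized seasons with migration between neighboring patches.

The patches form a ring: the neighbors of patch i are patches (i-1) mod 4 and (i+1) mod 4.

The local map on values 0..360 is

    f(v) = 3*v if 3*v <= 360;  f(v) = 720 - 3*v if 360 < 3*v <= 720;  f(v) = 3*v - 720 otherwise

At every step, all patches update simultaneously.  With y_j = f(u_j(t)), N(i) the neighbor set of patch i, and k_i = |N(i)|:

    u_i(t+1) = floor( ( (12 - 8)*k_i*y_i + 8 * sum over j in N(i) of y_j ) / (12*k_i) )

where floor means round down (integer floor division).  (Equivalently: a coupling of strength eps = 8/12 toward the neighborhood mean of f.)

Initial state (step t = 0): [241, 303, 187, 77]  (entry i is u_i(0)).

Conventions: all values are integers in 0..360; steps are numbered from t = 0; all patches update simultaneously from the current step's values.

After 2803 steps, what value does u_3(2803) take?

Simulating step by step:
t=0: [241, 303, 187, 77]
t=1: [141, 117, 193, 131]
t=2: [325, 263, 273, 255]
t=3: [123, 141, 71, 133]
t=4: [323, 287, 277, 295]
t=5: [185, 167, 139, 175]
t=6: [193, 229, 239, 221]
t=7: [77, 59, 31, 67]
t=8: [203, 167, 157, 175]
t=9: [175, 193, 221, 185]
t=10: [167, 131, 121, 139]
t=11: [283, 301, 329, 293]
t=12: [157, 193, 203, 185]
t=13: [185, 167, 139, 175]

Answer: u_3(2803) = 293
Key observation: The state at step 5, [185, 167, 139, 175], reappears at step 13: the system is in a cycle of period 8 from step 5 on.  Therefore the state at step 2803 equals the state at step 5 + ((2803 - 5) mod 8) = 11, which is [283, 301, 329, 293].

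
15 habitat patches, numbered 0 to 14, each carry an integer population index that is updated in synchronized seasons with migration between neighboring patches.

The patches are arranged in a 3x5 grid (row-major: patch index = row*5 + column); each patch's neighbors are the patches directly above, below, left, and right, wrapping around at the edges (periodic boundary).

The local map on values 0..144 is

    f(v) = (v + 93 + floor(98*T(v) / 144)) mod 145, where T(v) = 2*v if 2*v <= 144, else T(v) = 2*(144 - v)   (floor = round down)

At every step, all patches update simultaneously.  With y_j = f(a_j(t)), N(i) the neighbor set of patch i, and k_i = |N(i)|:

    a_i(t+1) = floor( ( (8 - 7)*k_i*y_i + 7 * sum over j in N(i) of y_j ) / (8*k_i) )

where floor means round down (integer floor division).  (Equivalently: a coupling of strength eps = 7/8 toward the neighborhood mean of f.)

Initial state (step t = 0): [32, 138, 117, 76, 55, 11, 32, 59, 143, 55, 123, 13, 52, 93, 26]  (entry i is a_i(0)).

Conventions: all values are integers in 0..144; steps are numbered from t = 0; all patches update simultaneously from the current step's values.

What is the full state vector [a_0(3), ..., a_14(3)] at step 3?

Answer: [103, 103, 103, 103, 105, 104, 103, 103, 104, 103, 104, 103, 103, 104, 104]

Derivation:
t=0: [32, 138, 117, 76, 55, 11, 32, 59, 143, 55, 123, 13, 52, 93, 26]
t=1: [87, 70, 92, 97, 58, 63, 95, 73, 96, 74, 72, 77, 100, 76, 80]
t=2: [103, 111, 111, 105, 109, 111, 110, 109, 113, 103, 110, 112, 113, 110, 109]
t=3: [103, 103, 103, 103, 105, 104, 103, 103, 104, 103, 104, 103, 103, 104, 104]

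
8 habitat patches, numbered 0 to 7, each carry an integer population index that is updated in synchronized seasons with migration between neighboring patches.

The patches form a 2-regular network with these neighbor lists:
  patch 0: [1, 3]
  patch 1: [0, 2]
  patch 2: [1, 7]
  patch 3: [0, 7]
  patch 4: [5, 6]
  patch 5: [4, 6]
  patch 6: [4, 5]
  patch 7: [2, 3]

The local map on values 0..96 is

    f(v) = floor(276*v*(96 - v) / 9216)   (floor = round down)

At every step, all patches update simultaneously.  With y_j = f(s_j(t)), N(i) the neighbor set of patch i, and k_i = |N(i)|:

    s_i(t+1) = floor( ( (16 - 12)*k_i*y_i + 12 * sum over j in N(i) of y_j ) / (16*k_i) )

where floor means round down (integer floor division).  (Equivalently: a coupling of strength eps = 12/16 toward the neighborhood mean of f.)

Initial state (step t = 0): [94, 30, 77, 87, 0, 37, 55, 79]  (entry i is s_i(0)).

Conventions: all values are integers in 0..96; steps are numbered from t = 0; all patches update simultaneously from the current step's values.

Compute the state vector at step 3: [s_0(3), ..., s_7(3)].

Answer: [64, 63, 63, 66, 58, 58, 58, 64]

Derivation:
t=0: [94, 30, 77, 87, 0, 37, 55, 79]
t=1: [32, 32, 47, 22, 49, 41, 41, 34]
t=2: [56, 63, 63, 58, 67, 67, 67, 59]
t=3: [64, 63, 63, 66, 58, 58, 58, 64]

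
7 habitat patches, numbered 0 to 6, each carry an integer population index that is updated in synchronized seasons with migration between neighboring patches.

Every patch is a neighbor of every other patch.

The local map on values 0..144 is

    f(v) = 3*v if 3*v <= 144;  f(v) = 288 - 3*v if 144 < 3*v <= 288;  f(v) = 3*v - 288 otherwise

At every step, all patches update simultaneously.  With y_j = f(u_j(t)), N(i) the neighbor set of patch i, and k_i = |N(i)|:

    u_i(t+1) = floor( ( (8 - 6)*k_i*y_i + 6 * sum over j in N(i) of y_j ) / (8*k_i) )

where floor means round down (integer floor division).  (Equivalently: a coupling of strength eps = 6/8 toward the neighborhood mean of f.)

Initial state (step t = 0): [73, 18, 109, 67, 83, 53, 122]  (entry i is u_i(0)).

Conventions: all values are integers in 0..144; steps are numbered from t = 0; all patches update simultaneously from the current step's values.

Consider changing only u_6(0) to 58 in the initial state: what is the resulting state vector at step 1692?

Answer: [68, 68, 67, 68, 67, 68, 68]
Key observation: The state at step 10, [104, 104, 103, 104, 103, 104, 104], reappears at step 15: the system is in a cycle of period 5 from step 10 on.  Therefore the state at step 1692 equals the state at step 10 + ((1692 - 10) mod 5) = 12, which is [68, 68, 67, 68, 67, 68, 68].

Derivation:
t=0: [73, 18, 109, 67, 83, 53, 58]
t=1: [75, 73, 71, 77, 71, 82, 80]
t=2: [61, 62, 63, 60, 63, 58, 59]
t=3: [105, 105, 104, 105, 104, 106, 106]
t=4: [27, 27, 26, 27, 26, 27, 27]
t=5: [80, 80, 79, 80, 79, 80, 80]
t=6: [48, 48, 49, 48, 49, 48, 48]
t=7: [143, 143, 142, 143, 142, 143, 143]
t=8: [140, 140, 139, 140, 139, 140, 140]
t=9: [131, 131, 130, 131, 130, 131, 131]
t=10: [104, 104, 103, 104, 103, 104, 104]
t=11: [23, 23, 22, 23, 22, 23, 23]
t=12: [68, 68, 67, 68, 67, 68, 68]
t=13: [84, 84, 85, 84, 85, 84, 84]
t=14: [35, 35, 34, 35, 34, 35, 35]
t=15: [104, 104, 103, 104, 103, 104, 104]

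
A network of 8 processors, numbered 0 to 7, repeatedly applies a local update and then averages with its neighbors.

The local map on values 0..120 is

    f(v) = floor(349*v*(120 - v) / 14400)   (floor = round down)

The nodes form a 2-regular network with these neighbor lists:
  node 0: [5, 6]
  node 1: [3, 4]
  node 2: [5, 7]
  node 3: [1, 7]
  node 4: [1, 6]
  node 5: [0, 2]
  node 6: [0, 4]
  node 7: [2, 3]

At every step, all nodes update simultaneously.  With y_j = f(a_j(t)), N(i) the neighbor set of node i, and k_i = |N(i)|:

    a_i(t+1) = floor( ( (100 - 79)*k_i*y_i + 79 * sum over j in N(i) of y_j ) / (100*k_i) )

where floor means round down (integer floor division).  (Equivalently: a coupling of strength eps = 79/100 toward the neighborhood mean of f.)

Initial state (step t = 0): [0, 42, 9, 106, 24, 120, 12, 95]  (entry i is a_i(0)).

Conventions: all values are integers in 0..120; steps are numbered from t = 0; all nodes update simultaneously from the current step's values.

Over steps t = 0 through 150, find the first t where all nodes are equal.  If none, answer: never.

Answer: never
Key observation: The state at step 6 reappears at step 8 — the system is in a cycle of period 2 from step 6 on.  No step 0..8 is synchronized, and the cycle repeats forever, so no step up to 150 (or ever) has all nodes equal.

Derivation:
t=0: [0, 42, 9, 106, 24, 120, 12, 95]  (not all equal)
t=1: [12, 52, 27, 61, 55, 9, 28, 35]  (not all equal)
t=2: [40, 86, 50, 80, 76, 40, 59, 73]  (not all equal)
t=3: [80, 77, 80, 76, 79, 79, 80, 81]  (not all equal)
t=4: [77, 79, 77, 78, 78, 77, 77, 78]  (not all equal)
t=5: [80, 78, 79, 78, 79, 80, 79, 79]  (not all equal)
t=6: [77, 78, 77, 78, 78, 77, 77, 78]  (not all equal)
t=7: [80, 79, 79, 79, 79, 80, 79, 79]  (not all equal)
t=8: [77, 78, 77, 78, 78, 77, 77, 78]  (not all equal)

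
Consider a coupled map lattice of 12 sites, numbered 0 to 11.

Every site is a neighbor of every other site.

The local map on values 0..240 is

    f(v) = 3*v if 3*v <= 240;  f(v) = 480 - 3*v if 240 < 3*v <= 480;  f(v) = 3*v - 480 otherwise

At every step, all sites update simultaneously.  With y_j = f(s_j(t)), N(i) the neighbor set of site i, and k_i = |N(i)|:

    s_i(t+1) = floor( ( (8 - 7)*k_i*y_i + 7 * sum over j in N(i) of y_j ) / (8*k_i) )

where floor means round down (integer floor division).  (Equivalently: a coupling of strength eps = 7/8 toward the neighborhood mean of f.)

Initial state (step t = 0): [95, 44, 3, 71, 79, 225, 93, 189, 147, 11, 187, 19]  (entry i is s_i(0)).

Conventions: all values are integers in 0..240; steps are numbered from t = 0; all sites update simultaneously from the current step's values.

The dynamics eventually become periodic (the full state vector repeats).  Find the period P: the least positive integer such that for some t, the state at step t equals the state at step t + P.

Answer: 4
Key observation: The state at step 4, [42, 42, 42, 42, 42, 42, 42, 42, 42, 42, 42, 42], reappears at step 8 — and no state repeats earlier — so the cycle the system enters has period 4.

Derivation:
t=0: [95, 44, 3, 71, 79, 225, 93, 189, 147, 11, 187, 19]
t=1: [126, 123, 118, 127, 128, 126, 126, 121, 119, 119, 121, 120]
t=2: [111, 111, 112, 110, 110, 111, 111, 111, 112, 112, 111, 111]
t=3: [146, 146, 146, 146, 146, 146, 146, 146, 146, 146, 146, 146]
t=4: [42, 42, 42, 42, 42, 42, 42, 42, 42, 42, 42, 42]
t=5: [126, 126, 126, 126, 126, 126, 126, 126, 126, 126, 126, 126]
t=6: [102, 102, 102, 102, 102, 102, 102, 102, 102, 102, 102, 102]
t=7: [174, 174, 174, 174, 174, 174, 174, 174, 174, 174, 174, 174]
t=8: [42, 42, 42, 42, 42, 42, 42, 42, 42, 42, 42, 42]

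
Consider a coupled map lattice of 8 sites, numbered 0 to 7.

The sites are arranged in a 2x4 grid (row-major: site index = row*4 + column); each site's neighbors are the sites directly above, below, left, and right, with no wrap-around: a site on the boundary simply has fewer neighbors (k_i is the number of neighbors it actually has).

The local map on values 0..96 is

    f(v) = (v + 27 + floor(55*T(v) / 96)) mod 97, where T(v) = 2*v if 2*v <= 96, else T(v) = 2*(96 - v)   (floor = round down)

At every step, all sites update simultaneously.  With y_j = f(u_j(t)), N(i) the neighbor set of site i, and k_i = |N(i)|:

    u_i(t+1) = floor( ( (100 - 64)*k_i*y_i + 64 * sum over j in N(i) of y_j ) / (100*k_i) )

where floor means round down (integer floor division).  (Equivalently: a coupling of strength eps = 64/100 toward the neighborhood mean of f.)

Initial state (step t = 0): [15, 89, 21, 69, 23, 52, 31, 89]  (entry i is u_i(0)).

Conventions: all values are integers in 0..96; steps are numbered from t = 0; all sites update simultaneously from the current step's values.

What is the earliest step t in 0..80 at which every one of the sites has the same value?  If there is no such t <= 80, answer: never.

Answer: 8
Key observation: Synchronization is absorbing here: once all sites are equal they stay equal, and step 8 is the first all-equal step.

Derivation:
t=0: [15, 89, 21, 69, 23, 52, 31, 89]  (not all equal)
t=1: [54, 44, 57, 42, 56, 53, 61, 48]  (not all equal)
t=2: [29, 28, 27, 27, 31, 29, 31, 28]  (not all equal)
t=3: [89, 87, 86, 84, 90, 90, 88, 87]  (not all equal)
t=4: [26, 26, 27, 27, 26, 26, 26, 27]  (not all equal)
t=5: [82, 82, 83, 84, 82, 82, 82, 83]  (not all equal)
t=6: [28, 27, 27, 27, 28, 28, 27, 27]  (not all equal)
t=7: [86, 85, 84, 84, 87, 85, 84, 84]  (not all equal)
t=8: [27, 27, 27, 27, 27, 27, 27, 27]  (all equal)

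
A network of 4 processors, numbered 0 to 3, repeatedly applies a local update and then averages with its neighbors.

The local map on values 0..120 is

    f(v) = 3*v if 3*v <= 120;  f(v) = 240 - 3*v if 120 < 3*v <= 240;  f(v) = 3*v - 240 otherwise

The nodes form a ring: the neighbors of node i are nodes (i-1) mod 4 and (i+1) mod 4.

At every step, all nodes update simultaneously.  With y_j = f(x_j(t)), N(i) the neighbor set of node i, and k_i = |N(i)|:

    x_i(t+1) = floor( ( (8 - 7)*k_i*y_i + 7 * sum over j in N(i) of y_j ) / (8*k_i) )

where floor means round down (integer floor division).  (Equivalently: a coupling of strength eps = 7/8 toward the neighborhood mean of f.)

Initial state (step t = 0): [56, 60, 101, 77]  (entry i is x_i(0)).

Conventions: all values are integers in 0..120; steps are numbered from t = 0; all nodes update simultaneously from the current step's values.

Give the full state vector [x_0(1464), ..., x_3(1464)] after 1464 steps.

Answer: [108, 108, 108, 108]
Key observation: The state at step 17, [84, 84, 84, 84], reappears at step 21: the system is in a cycle of period 4 from step 17 on.  Therefore the state at step 1464 equals the state at step 17 + ((1464 - 17) mod 4) = 20, which is [108, 108, 108, 108].

Derivation:
t=0: [56, 60, 101, 77]
t=1: [39, 66, 38, 60]
t=2: [59, 106, 58, 108]
t=3: [78, 66, 79, 66]
t=4: [37, 9, 37, 9]
t=5: [37, 100, 37, 100]
t=6: [66, 104, 66, 104]
t=7: [68, 45, 68, 45]
t=8: [96, 44, 96, 44]
t=9: [100, 55, 100, 55]
t=10: [73, 61, 73, 61]
t=11: [52, 25, 52, 25]
t=12: [76, 82, 76, 82]
t=13: [6, 11, 6, 11]
t=14: [31, 19, 31, 19]
t=15: [61, 88, 61, 88]
t=16: [28, 52, 28, 52]
t=17: [84, 84, 84, 84]
t=18: [12, 12, 12, 12]
t=19: [36, 36, 36, 36]
t=20: [108, 108, 108, 108]
t=21: [84, 84, 84, 84]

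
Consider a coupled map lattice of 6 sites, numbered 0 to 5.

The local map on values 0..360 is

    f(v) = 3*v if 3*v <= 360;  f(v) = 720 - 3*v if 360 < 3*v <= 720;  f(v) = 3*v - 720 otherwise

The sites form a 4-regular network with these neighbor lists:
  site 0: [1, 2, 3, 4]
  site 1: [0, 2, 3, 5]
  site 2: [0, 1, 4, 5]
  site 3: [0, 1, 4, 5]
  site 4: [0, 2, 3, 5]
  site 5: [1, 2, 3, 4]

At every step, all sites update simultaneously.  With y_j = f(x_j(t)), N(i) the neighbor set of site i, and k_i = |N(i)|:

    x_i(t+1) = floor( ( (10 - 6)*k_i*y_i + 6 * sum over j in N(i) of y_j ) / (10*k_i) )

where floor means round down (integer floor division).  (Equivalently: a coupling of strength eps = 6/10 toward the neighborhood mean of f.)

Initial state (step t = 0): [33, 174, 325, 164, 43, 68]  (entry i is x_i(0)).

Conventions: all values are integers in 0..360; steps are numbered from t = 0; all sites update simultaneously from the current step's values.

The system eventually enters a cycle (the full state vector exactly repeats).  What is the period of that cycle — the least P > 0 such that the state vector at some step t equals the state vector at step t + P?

Simulating step by step:
t=0: [33, 174, 325, 164, 43, 68]
t=1: [161, 197, 196, 185, 169, 203]
t=2: [190, 148, 156, 169, 181, 140]
t=3: [197, 247, 236, 220, 208, 257]
t=4: [79, 46, 49, 68, 76, 48]
t=5: [202, 165, 170, 193, 201, 165]
t=6: [149, 193, 186, 158, 150, 193]
t=7: [232, 179, 188, 222, 231, 179]
t=8: [72, 135, 124, 84, 73, 136]
t=9: [256, 295, 298, 260, 256, 294]
t=10: [86, 132, 133, 87, 85, 131]
t=11: [277, 304, 303, 279, 277, 304]
t=12: [135, 168, 166, 137, 135, 168]
t=13: [285, 245, 248, 282, 285, 245]
t=14: [99, 51, 54, 95, 99, 51]
t=15: [253, 195, 199, 249, 253, 195]
t=16: [64, 102, 101, 63, 64, 102]
t=17: [225, 270, 270, 225, 225, 270]
t=18: [58, 76, 76, 58, 58, 76]
t=19: [190, 211, 211, 190, 190, 211]
t=20: [131, 105, 105, 131, 131, 105]
t=21: [323, 318, 318, 323, 323, 318]
t=22: [244, 238, 238, 244, 244, 238]
t=23: [10, 7, 7, 10, 10, 7]
t=24: [27, 23, 23, 27, 27, 23]
t=25: [77, 72, 72, 77, 77, 72]
t=26: [226, 220, 220, 226, 226, 220]
t=27: [47, 54, 54, 47, 47, 54]
t=28: [147, 155, 155, 147, 147, 155]
t=29: [271, 262, 262, 271, 271, 262]
t=30: [84, 74, 74, 84, 84, 74]
t=31: [243, 231, 231, 243, 243, 231]
t=32: [14, 21, 21, 14, 14, 21]
t=33: [48, 56, 56, 48, 48, 56]
t=34: [151, 160, 160, 151, 151, 160]
t=35: [258, 248, 248, 258, 258, 248]
t=36: [45, 33, 33, 45, 45, 33]
t=37: [124, 109, 109, 124, 124, 109]
t=38: [341, 333, 333, 341, 341, 333]
t=39: [295, 286, 286, 295, 295, 286]
t=40: [156, 146, 146, 156, 156, 146]
t=41: [261, 273, 273, 261, 261, 273]
t=42: [73, 88, 88, 73, 73, 88]
t=43: [232, 250, 250, 232, 232, 250]
t=44: [25, 28, 28, 25, 25, 28]
t=45: [77, 81, 81, 77, 77, 81]
t=46: [234, 239, 239, 234, 234, 239]
t=47: [13, 7, 7, 13, 13, 7]
t=48: [33, 26, 26, 33, 33, 26]
t=49: [92, 84, 84, 92, 92, 84]
t=50: [268, 259, 259, 268, 268, 259]
t=51: [75, 65, 65, 75, 75, 65]
t=52: [216, 204, 204, 216, 216, 204]
t=53: [82, 97, 97, 82, 82, 97]
t=54: [259, 277, 277, 259, 259, 277]
t=55: [73, 94, 94, 73, 73, 94]
t=56: [237, 263, 263, 237, 237, 263]
t=57: [27, 51, 51, 27, 27, 51]
t=58: [102, 131, 131, 102, 102, 131]
t=59: [312, 320, 320, 312, 312, 320]
t=60: [223, 232, 232, 223, 223, 232]
t=61: [42, 32, 32, 42, 42, 32]
t=62: [117, 105, 105, 117, 117, 105]
t=63: [340, 325, 325, 340, 340, 325]
t=64: [286, 268, 268, 286, 286, 268]
t=65: [121, 100, 100, 121, 121, 100]
t=66: [339, 317, 317, 339, 339, 317]
t=67: [277, 250, 250, 277, 277, 250]
t=68: [86, 54, 54, 86, 86, 54]
t=69: [229, 190, 190, 229, 229, 190]
t=70: [68, 114, 114, 68, 68, 114]
t=71: [245, 300, 300, 245, 245, 300]
t=72: [64, 130, 130, 64, 64, 130]
t=73: [233, 288, 288, 233, 233, 288]
t=74: [57, 107, 107, 57, 57, 107]
t=75: [216, 276, 276, 216, 216, 276]
t=76: [82, 97, 97, 82, 82, 97]

Answer: 23
Key observation: The state at step 53, [82, 97, 97, 82, 82, 97], reappears at step 76 — and no state repeats earlier — so the cycle the system enters has period 23.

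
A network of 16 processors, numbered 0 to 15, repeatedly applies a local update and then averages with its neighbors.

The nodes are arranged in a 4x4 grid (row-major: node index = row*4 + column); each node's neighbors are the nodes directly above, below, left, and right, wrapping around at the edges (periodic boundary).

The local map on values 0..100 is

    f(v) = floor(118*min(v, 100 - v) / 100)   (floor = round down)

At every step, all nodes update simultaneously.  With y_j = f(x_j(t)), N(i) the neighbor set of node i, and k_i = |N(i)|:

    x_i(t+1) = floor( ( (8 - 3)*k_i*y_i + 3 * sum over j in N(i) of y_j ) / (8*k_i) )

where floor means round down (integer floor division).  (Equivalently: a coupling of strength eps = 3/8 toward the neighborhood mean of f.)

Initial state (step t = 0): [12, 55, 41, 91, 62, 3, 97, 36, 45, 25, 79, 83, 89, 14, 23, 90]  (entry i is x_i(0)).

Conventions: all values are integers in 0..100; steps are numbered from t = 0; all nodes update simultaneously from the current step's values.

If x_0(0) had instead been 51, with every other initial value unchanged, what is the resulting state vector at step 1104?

Simulating step by step:
t=0: [51, 55, 41, 91, 62, 3, 97, 36, 45, 25, 79, 83, 89, 14, 23, 90]
t=1: [46, 44, 38, 21, 42, 13, 12, 33, 42, 27, 22, 24, 20, 21, 26, 13]
t=2: [47, 44, 38, 29, 45, 22, 20, 34, 42, 29, 25, 29, 27, 27, 28, 19]
t=3: [50, 46, 40, 36, 48, 30, 27, 38, 44, 33, 29, 34, 34, 33, 32, 26]
t=4: [54, 50, 44, 43, 52, 38, 34, 43, 48, 38, 34, 39, 41, 39, 37, 33]
t=5: [53, 55, 49, 49, 54, 46, 42, 49, 53, 44, 41, 46, 48, 46, 43, 41]
t=6: [55, 53, 55, 55, 54, 53, 50, 55, 54, 51, 49, 53, 54, 53, 50, 50]
t=7: [53, 54, 54, 53, 53, 55, 57, 53, 54, 56, 57, 55, 54, 55, 57, 57]
t=8: [54, 53, 53, 54, 54, 52, 51, 54, 53, 51, 50, 52, 53, 52, 50, 51]
t=9: [54, 55, 55, 54, 54, 55, 56, 54, 55, 56, 58, 56, 55, 56, 58, 56]
t=10: [53, 52, 52, 53, 53, 52, 51, 53, 52, 51, 49, 51, 52, 51, 49, 51]
t=11: [55, 56, 56, 55, 55, 56, 56, 55, 56, 56, 57, 56, 56, 56, 56, 56]
t=12: [52, 51, 51, 52, 52, 51, 51, 52, 51, 50, 50, 51, 51, 51, 50, 51]
t=13: [56, 56, 57, 56, 56, 57, 57, 56, 57, 58, 58, 57, 56, 57, 58, 57]
t=14: [51, 50, 50, 50, 50, 50, 50, 50, 50, 49, 49, 50, 50, 50, 49, 50]
t=15: [57, 58, 58, 58, 58, 58, 58, 59, 58, 57, 57, 58, 58, 58, 57, 58]
t=16: [49, 49, 49, 49, 49, 49, 49, 48, 49, 49, 49, 49, 49, 49, 49, 49]
t=17: [57, 57, 57, 56, 56, 57, 56, 56, 57, 57, 57, 56, 57, 57, 57, 57]
t=18: [50, 50, 50, 50, 50, 50, 50, 51, 50, 50, 50, 50, 50, 50, 50, 50]
t=19: [59, 59, 59, 58, 58, 59, 58, 57, 59, 59, 59, 58, 59, 59, 59, 59]
t=20: [48, 48, 48, 48, 48, 48, 48, 49, 48, 48, 48, 48, 48, 48, 48, 48]
t=21: [56, 56, 56, 56, 56, 56, 56, 56, 56, 56, 56, 56, 56, 56, 56, 56]
t=22: [51, 51, 51, 51, 51, 51, 51, 51, 51, 51, 51, 51, 51, 51, 51, 51]
t=23: [57, 57, 57, 57, 57, 57, 57, 57, 57, 57, 57, 57, 57, 57, 57, 57]
t=24: [50, 50, 50, 50, 50, 50, 50, 50, 50, 50, 50, 50, 50, 50, 50, 50]
t=25: [59, 59, 59, 59, 59, 59, 59, 59, 59, 59, 59, 59, 59, 59, 59, 59]
t=26: [48, 48, 48, 48, 48, 48, 48, 48, 48, 48, 48, 48, 48, 48, 48, 48]
t=27: [56, 56, 56, 56, 56, 56, 56, 56, 56, 56, 56, 56, 56, 56, 56, 56]

Answer: [50, 50, 50, 50, 50, 50, 50, 50, 50, 50, 50, 50, 50, 50, 50, 50]
Key observation: The state at step 21, [56, 56, 56, 56, 56, 56, 56, 56, 56, 56, 56, 56, 56, 56, 56, 56], reappears at step 27: the system is in a cycle of period 6 from step 21 on.  Therefore the state at step 1104 equals the state at step 21 + ((1104 - 21) mod 6) = 24, which is [50, 50, 50, 50, 50, 50, 50, 50, 50, 50, 50, 50, 50, 50, 50, 50].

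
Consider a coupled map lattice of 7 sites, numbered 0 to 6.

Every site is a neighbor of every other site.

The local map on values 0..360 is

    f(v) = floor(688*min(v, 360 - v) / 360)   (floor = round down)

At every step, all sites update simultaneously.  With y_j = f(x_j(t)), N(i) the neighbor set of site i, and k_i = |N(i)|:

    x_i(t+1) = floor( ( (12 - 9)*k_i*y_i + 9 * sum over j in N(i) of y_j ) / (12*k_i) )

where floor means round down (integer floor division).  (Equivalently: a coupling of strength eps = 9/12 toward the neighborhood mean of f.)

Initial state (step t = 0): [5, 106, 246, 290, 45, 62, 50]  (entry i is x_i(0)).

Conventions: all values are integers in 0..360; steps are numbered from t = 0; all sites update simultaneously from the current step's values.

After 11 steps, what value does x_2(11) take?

Simulating step by step:
t=0: [5, 106, 246, 290, 45, 62, 50]
t=1: [108, 132, 134, 124, 118, 122, 119]
t=2: [230, 235, 236, 233, 232, 233, 232]
t=3: [242, 241, 241, 242, 242, 242, 242]
t=4: [225, 225, 225, 225, 225, 225, 225]
t=5: [258, 258, 258, 258, 258, 258, 258]
t=6: [194, 194, 194, 194, 194, 194, 194]
t=7: [317, 317, 317, 317, 317, 317, 317]
t=8: [82, 82, 82, 82, 82, 82, 82]
t=9: [156, 156, 156, 156, 156, 156, 156]
t=10: [298, 298, 298, 298, 298, 298, 298]
t=11: [118, 118, 118, 118, 118, 118, 118]

Answer: x_2(11) = 118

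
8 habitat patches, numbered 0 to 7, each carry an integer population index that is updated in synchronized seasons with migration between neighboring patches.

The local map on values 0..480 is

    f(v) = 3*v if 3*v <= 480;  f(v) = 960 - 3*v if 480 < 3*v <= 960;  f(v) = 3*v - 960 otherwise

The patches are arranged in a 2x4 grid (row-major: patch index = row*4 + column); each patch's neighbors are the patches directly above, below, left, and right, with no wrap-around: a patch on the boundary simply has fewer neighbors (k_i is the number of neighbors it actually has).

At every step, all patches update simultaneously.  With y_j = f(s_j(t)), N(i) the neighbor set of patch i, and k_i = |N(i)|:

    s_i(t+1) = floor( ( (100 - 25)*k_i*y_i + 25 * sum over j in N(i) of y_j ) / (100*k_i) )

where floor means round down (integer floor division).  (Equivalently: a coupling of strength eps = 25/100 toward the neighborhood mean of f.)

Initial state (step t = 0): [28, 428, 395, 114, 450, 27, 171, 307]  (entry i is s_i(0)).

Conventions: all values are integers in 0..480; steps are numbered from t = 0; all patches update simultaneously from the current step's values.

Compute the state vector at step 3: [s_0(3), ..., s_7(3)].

Answer: [189, 349, 456, 374, 331, 226, 361, 118]

Derivation:
t=0: [28, 428, 395, 114, 450, 27, 171, 307]
t=1: [152, 275, 261, 289, 313, 157, 364, 127]
t=2: [361, 193, 162, 139, 131, 377, 184, 313]
t=3: [189, 349, 456, 374, 331, 226, 361, 118]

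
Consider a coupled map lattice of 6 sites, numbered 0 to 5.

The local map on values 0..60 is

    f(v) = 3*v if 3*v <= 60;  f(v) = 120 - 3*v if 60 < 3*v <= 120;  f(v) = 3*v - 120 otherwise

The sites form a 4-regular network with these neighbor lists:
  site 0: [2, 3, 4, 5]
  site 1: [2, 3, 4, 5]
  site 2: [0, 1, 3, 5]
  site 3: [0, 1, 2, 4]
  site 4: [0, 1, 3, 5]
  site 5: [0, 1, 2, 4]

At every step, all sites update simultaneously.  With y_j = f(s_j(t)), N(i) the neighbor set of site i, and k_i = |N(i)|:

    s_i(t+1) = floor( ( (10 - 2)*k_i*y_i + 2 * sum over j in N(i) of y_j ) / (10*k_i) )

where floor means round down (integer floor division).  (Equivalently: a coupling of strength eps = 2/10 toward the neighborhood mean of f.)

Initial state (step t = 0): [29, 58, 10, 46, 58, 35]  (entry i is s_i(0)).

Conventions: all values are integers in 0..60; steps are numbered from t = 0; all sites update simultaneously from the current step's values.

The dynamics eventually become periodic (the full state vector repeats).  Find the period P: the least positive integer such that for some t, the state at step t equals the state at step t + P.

Answer: 4
Key observation: The state at step 39, [39, 39, 39, 39, 39, 39], reappears at step 43 — and no state repeats earlier — so the cycle the system enters has period 4.

Derivation:
t=0: [29, 58, 10, 46, 58, 35]
t=1: [32, 49, 30, 22, 49, 20]
t=2: [27, 30, 32, 48, 29, 53]
t=3: [37, 30, 25, 25, 33, 37]
t=4: [13, 30, 40, 41, 21, 12]
t=5: [36, 28, 5, 8, 51, 35]
t=6: [13, 33, 16, 24, 30, 16]
t=7: [39, 25, 46, 45, 31, 45]
t=8: [6, 39, 18, 16, 25, 16]
t=9: [24, 12, 49, 44, 41, 44]
t=10: [41, 31, 27, 15, 7, 15]
t=11: [9, 29, 37, 40, 22, 40]
t=12: [24, 29, 10, 6, 46, 6]
t=13: [42, 30, 29, 20, 20, 20]
t=14: [15, 34, 34, 54, 55, 54]
t=15: [43, 21, 21, 39, 43, 39]
t=16: [10, 49, 49, 9, 10, 9]
t=17: [29, 27, 27, 27, 29, 27]
t=18: [33, 38, 38, 38, 33, 38]
t=19: [18, 6, 6, 7, 18, 7]
t=20: [48, 20, 20, 24, 48, 24]
t=21: [28, 57, 57, 46, 28, 46]
t=22: [34, 46, 46, 23, 34, 23]
t=23: [21, 21, 21, 44, 21, 44]
t=24: [52, 52, 52, 21, 52, 21]
t=25: [38, 38, 38, 52, 38, 52]
t=26: [9, 9, 9, 30, 9, 30]
t=27: [27, 27, 27, 29, 27, 29]
t=28: [38, 38, 38, 34, 38, 34]
t=29: [7, 7, 7, 15, 7, 15]
t=30: [23, 23, 23, 40, 23, 40]
t=31: [45, 45, 45, 10, 45, 10]
t=32: [16, 16, 16, 27, 16, 27]
t=33: [47, 47, 47, 40, 47, 40]
t=34: [18, 18, 18, 4, 18, 4]
t=35: [49, 49, 49, 20, 49, 20]
t=36: [30, 30, 30, 53, 30, 53]
t=37: [30, 30, 30, 37, 30, 37]
t=38: [27, 27, 27, 13, 27, 13]
t=39: [39, 39, 39, 39, 39, 39]
t=40: [3, 3, 3, 3, 3, 3]
t=41: [9, 9, 9, 9, 9, 9]
t=42: [27, 27, 27, 27, 27, 27]
t=43: [39, 39, 39, 39, 39, 39]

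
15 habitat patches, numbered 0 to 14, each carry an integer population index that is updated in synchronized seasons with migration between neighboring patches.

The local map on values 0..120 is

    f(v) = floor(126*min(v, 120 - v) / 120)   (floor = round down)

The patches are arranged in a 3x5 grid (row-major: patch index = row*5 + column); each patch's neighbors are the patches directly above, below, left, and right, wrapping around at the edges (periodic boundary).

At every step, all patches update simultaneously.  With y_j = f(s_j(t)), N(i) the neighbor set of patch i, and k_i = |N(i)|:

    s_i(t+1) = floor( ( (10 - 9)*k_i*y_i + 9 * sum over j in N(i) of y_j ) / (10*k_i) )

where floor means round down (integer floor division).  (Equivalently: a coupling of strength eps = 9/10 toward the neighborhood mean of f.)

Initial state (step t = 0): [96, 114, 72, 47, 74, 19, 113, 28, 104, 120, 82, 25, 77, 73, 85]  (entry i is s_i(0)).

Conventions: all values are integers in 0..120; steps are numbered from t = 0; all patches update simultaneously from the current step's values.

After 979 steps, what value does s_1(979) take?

Answer: s_1(979) = 61
Key observation: The state at step 29, [61, 61, 61, 61, 61, 61, 61, 61, 61, 61, 61, 61, 61, 61, 61], reappears at step 30: the system is in a cycle of period 1 from step 29 on.  Therefore the state at step 979 equals the state at step 29 + ((979 - 29) mod 1) = 29, which is [61, 61, 61, 61, 61, 61, 61, 61, 61, 61, 61, 61, 61, 61, 61].

Derivation:
t=0: [96, 114, 72, 47, 74, 19, 113, 28, 104, 120, 82, 25, 77, 73, 85]
t=1: [27, 24, 34, 41, 29, 17, 18, 29, 30, 26, 27, 24, 39, 37, 34]
t=2: [25, 26, 34, 34, 32, 24, 23, 30, 34, 28, 26, 27, 32, 37, 31]
t=3: [27, 28, 31, 35, 30, 26, 27, 31, 33, 31, 27, 27, 33, 34, 31]
t=4: [28, 29, 32, 33, 31, 28, 28, 32, 33, 31, 28, 29, 31, 34, 31]
t=5: [29, 30, 32, 33, 31, 29, 30, 32, 33, 31, 29, 30, 32, 33, 32]
t=6: [30, 31, 32, 33, 32, 30, 31, 32, 33, 32, 30, 31, 32, 33, 32]
t=7: [31, 32, 33, 33, 32, 31, 32, 33, 33, 32, 31, 32, 33, 33, 32]
t=8: [32, 33, 33, 33, 33, 32, 33, 33, 33, 33, 32, 33, 33, 33, 33]
t=9: [33, 33, 34, 34, 33, 33, 33, 34, 34, 33, 33, 33, 34, 34, 33]
t=10: [34, 34, 34, 34, 34, 34, 34, 34, 34, 34, 34, 34, 34, 34, 34]
t=11: [35, 35, 35, 35, 35, 35, 35, 35, 35, 35, 35, 35, 35, 35, 35]
t=12: [36, 36, 36, 36, 36, 36, 36, 36, 36, 36, 36, 36, 36, 36, 36]
t=13: [37, 37, 37, 37, 37, 37, 37, 37, 37, 37, 37, 37, 37, 37, 37]
t=14: [38, 38, 38, 38, 38, 38, 38, 38, 38, 38, 38, 38, 38, 38, 38]
t=15: [39, 39, 39, 39, 39, 39, 39, 39, 39, 39, 39, 39, 39, 39, 39]
t=16: [40, 40, 40, 40, 40, 40, 40, 40, 40, 40, 40, 40, 40, 40, 40]
t=17: [42, 42, 42, 42, 42, 42, 42, 42, 42, 42, 42, 42, 42, 42, 42]
t=18: [44, 44, 44, 44, 44, 44, 44, 44, 44, 44, 44, 44, 44, 44, 44]
t=19: [46, 46, 46, 46, 46, 46, 46, 46, 46, 46, 46, 46, 46, 46, 46]
t=20: [48, 48, 48, 48, 48, 48, 48, 48, 48, 48, 48, 48, 48, 48, 48]
t=21: [50, 50, 50, 50, 50, 50, 50, 50, 50, 50, 50, 50, 50, 50, 50]
t=22: [52, 52, 52, 52, 52, 52, 52, 52, 52, 52, 52, 52, 52, 52, 52]
t=23: [54, 54, 54, 54, 54, 54, 54, 54, 54, 54, 54, 54, 54, 54, 54]
t=24: [56, 56, 56, 56, 56, 56, 56, 56, 56, 56, 56, 56, 56, 56, 56]
t=25: [58, 58, 58, 58, 58, 58, 58, 58, 58, 58, 58, 58, 58, 58, 58]
t=26: [60, 60, 60, 60, 60, 60, 60, 60, 60, 60, 60, 60, 60, 60, 60]
t=27: [63, 63, 63, 63, 63, 63, 63, 63, 63, 63, 63, 63, 63, 63, 63]
t=28: [59, 59, 59, 59, 59, 59, 59, 59, 59, 59, 59, 59, 59, 59, 59]
t=29: [61, 61, 61, 61, 61, 61, 61, 61, 61, 61, 61, 61, 61, 61, 61]
t=30: [61, 61, 61, 61, 61, 61, 61, 61, 61, 61, 61, 61, 61, 61, 61]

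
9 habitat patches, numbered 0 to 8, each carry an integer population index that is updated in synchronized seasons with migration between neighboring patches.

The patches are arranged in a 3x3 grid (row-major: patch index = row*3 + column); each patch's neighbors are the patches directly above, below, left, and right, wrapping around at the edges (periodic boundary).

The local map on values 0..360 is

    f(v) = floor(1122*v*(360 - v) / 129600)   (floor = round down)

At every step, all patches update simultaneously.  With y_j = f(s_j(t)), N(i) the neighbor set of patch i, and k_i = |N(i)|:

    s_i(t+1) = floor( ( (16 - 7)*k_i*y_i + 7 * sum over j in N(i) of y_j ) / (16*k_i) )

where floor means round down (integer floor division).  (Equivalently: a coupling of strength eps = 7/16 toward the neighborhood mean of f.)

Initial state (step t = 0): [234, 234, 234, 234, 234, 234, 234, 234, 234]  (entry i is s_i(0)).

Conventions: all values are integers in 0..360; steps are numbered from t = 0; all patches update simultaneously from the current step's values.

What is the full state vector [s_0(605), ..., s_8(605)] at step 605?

Simulating step by step:
t=0: [234, 234, 234, 234, 234, 234, 234, 234, 234]
t=1: [255, 255, 255, 255, 255, 255, 255, 255, 255]
t=2: [231, 231, 231, 231, 231, 231, 231, 231, 231]
t=3: [257, 257, 257, 257, 257, 257, 257, 257, 257]
t=4: [229, 229, 229, 229, 229, 229, 229, 229, 229]
t=5: [259, 259, 259, 259, 259, 259, 259, 259, 259]
t=6: [226, 226, 226, 226, 226, 226, 226, 226, 226]
t=7: [262, 262, 262, 262, 262, 262, 262, 262, 262]
t=8: [222, 222, 222, 222, 222, 222, 222, 222, 222]
t=9: [265, 265, 265, 265, 265, 265, 265, 265, 265]
t=10: [217, 217, 217, 217, 217, 217, 217, 217, 217]
t=11: [268, 268, 268, 268, 268, 268, 268, 268, 268]
t=12: [213, 213, 213, 213, 213, 213, 213, 213, 213]
t=13: [271, 271, 271, 271, 271, 271, 271, 271, 271]
t=14: [208, 208, 208, 208, 208, 208, 208, 208, 208]
t=15: [273, 273, 273, 273, 273, 273, 273, 273, 273]
t=16: [205, 205, 205, 205, 205, 205, 205, 205, 205]
t=17: [275, 275, 275, 275, 275, 275, 275, 275, 275]
t=18: [202, 202, 202, 202, 202, 202, 202, 202, 202]
t=19: [276, 276, 276, 276, 276, 276, 276, 276, 276]
t=20: [200, 200, 200, 200, 200, 200, 200, 200, 200]
t=21: [277, 277, 277, 277, 277, 277, 277, 277, 277]
t=22: [199, 199, 199, 199, 199, 199, 199, 199, 199]
t=23: [277, 277, 277, 277, 277, 277, 277, 277, 277]

Answer: [277, 277, 277, 277, 277, 277, 277, 277, 277]
Key observation: The state at step 21, [277, 277, 277, 277, 277, 277, 277, 277, 277], reappears at step 23: the system is in a cycle of period 2 from step 21 on.  Therefore the state at step 605 equals the state at step 21 + ((605 - 21) mod 2) = 21, which is [277, 277, 277, 277, 277, 277, 277, 277, 277].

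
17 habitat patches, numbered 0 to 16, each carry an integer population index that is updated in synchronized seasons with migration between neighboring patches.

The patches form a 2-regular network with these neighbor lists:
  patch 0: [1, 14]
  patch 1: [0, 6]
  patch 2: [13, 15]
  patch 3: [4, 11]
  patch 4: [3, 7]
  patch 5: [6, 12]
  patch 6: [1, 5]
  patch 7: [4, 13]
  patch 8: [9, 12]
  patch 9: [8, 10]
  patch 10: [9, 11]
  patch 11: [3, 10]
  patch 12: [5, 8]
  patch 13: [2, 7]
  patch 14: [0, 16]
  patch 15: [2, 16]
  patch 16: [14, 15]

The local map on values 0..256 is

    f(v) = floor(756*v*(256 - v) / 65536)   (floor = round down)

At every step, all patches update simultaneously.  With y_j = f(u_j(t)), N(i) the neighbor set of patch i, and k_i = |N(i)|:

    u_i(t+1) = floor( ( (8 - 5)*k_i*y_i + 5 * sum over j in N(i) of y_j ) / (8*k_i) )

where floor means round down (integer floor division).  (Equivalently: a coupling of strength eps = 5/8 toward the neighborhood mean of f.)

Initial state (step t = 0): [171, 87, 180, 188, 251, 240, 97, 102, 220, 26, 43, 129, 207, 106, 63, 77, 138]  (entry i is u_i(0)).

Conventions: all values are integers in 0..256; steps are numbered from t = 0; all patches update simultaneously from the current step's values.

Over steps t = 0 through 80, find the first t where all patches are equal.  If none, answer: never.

Simulating step by step:
t=0: [171, 87, 180, 188, 251, 240, 97, 102, 220, 26, 43, 129, 207, 106, 63, 77, 138]  (not all equal)
t=1: [159, 170, 165, 118, 107, 108, 132, 129, 91, 86, 119, 149, 86, 174, 163, 166, 163]  (not all equal)
t=2: [173, 177, 169, 184, 185, 180, 180, 178, 169, 175, 180, 185, 174, 174, 174, 172, 173]  (not all equal)
t=3: [163, 161, 166, 151, 154, 159, 158, 158, 165, 163, 157, 153, 163, 164, 164, 166, 165]  (not all equal)
t=4: [174, 176, 172, 181, 180, 176, 177, 177, 173, 175, 178, 180, 174, 174, 173, 172, 173]  (not all equal)
t=5: [163, 162, 165, 156, 157, 162, 161, 160, 164, 162, 160, 157, 163, 163, 164, 165, 165]  (not all equal)
t=6: [174, 175, 173, 179, 178, 175, 175, 176, 174, 175, 177, 178, 174, 174, 173, 173, 173]  (not all equal)
t=7: [164, 163, 164, 159, 160, 163, 163, 162, 163, 162, 161, 159, 163, 163, 164, 165, 165]  (not all equal)
t=8: [174, 174, 173, 177, 176, 174, 174, 175, 174, 175, 176, 176, 174, 174, 173, 173, 173]  (not all equal)
t=9: [164, 164, 164, 161, 162, 164, 164, 163, 163, 163, 162, 161, 164, 164, 164, 165, 165]  (not all equal)
t=10: [174, 174, 173, 175, 175, 174, 174, 174, 174, 174, 175, 175, 174, 174, 173, 173, 173]  (not all equal)
t=11: [164, 164, 164, 163, 163, 164, 164, 163, 164, 163, 163, 163, 164, 164, 164, 165, 165]  (not all equal)
t=12: [174, 174, 173, 174, 174, 174, 174, 174, 174, 174, 174, 174, 174, 174, 173, 173, 173]  (not all equal)
t=13: [164, 164, 164, 164, 164, 164, 164, 164, 164, 164, 164, 164, 164, 164, 164, 165, 165]  (not all equal)
t=14: [174, 174, 173, 174, 174, 174, 174, 174, 174, 174, 174, 174, 174, 174, 173, 173, 173]  (not all equal)

Answer: never
Key observation: The state at step 12 reappears at step 14 — the system is in a cycle of period 2 from step 12 on.  No step 0..14 is synchronized, and the cycle repeats forever, so no step up to 80 (or ever) has all patches equal.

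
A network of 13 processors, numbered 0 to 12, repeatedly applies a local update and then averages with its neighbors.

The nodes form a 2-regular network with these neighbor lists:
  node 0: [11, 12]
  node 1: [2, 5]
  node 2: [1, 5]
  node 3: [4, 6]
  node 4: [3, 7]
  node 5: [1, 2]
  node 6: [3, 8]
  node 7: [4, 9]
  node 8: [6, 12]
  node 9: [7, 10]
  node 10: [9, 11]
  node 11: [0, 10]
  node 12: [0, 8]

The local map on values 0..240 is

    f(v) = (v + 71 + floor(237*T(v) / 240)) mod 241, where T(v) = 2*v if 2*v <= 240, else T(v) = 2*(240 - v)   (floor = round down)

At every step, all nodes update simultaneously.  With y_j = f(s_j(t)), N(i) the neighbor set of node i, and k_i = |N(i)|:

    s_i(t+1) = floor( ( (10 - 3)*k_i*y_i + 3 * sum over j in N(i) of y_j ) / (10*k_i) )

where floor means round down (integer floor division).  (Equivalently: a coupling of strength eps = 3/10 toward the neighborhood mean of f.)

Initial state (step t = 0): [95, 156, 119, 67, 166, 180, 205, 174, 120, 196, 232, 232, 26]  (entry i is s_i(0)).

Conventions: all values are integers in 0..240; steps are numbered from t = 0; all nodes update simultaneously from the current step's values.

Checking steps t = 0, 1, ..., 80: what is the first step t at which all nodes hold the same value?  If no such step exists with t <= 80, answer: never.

Simulating step by step:
t=0: [95, 156, 119, 67, 166, 180, 205, 174, 120, 196, 232, 232, 26]  (not all equal)
t=1: [112, 152, 170, 57, 123, 139, 105, 131, 168, 110, 82, 82, 148]  (not all equal)
t=2: [148, 154, 145, 216, 191, 161, 156, 174, 143, 147, 85, 86, 156]  (not all equal)
t=3: [146, 153, 158, 105, 115, 150, 144, 135, 160, 144, 94, 95, 154]  (not all equal)
t=4: [152, 153, 150, 149, 167, 155, 157, 170, 151, 156, 117, 118, 153]  (not all equal)
t=5: [158, 154, 155, 154, 143, 153, 152, 140, 154, 153, 174, 176, 154]  (not all equal)
t=6: [147, 153, 152, 154, 162, 153, 154, 164, 153, 152, 136, 134, 152]  (not all equal)
t=7: [161, 154, 154, 151, 146, 154, 153, 145, 154, 155, 168, 170, 155]  (not all equal)
t=8: [146, 153, 153, 156, 160, 153, 154, 160, 153, 151, 141, 139, 151]  (not all equal)
t=9: [161, 154, 154, 150, 148, 154, 152, 149, 154, 156, 164, 166, 156]  (not all equal)
t=10: [146, 153, 153, 157, 158, 153, 155, 157, 153, 151, 144, 143, 150]  (not all equal)
t=11: [160, 154, 154, 150, 149, 154, 152, 150, 154, 156, 162, 163, 157]  (not all equal)
t=12: [147, 153, 153, 156, 157, 153, 155, 156, 152, 151, 146, 145, 150]  (not all equal)
t=13: [159, 154, 154, 151, 150, 154, 152, 151, 154, 156, 160, 161, 157]  (not all equal)
t=14: [148, 153, 153, 156, 156, 153, 154, 155, 152, 151, 148, 147, 150]  (not all equal)
t=15: [158, 154, 154, 151, 151, 154, 153, 152, 155, 155, 158, 159, 157]  (not all equal)
t=16: [149, 153, 153, 155, 155, 153, 154, 154, 152, 152, 149, 148, 150]  (not all equal)
t=17: [158, 154, 154, 152, 152, 154, 153, 153, 155, 155, 157, 158, 156]  (not all equal)
t=18: [149, 153, 153, 154, 154, 153, 153, 153, 152, 152, 150, 149, 150]  (not all equal)
t=19: [157, 154, 154, 153, 153, 154, 154, 154, 155, 155, 156, 157, 156]  (not all equal)
t=20: [150, 153, 153, 153, 153, 153, 153, 153, 152, 152, 151, 150, 151]  (not all equal)
t=21: [156, 154, 154, 154, 154, 154, 154, 154, 155, 155, 156, 156, 156]  (not all equal)
t=22: [151, 153, 153, 153, 153, 153, 152, 152, 152, 152, 151, 151, 151]  (not all equal)
t=23: [156, 154, 154, 154, 154, 154, 154, 154, 155, 155, 155, 156, 155]  (not all equal)
t=24: [151, 153, 153, 153, 153, 153, 152, 152, 152, 152, 151, 151, 151]  (not all equal)

Answer: never
Key observation: The state at step 22 reappears at step 24 — the system is in a cycle of period 2 from step 22 on.  No step 0..24 is synchronized, and the cycle repeats forever, so no step up to 80 (or ever) has all nodes equal.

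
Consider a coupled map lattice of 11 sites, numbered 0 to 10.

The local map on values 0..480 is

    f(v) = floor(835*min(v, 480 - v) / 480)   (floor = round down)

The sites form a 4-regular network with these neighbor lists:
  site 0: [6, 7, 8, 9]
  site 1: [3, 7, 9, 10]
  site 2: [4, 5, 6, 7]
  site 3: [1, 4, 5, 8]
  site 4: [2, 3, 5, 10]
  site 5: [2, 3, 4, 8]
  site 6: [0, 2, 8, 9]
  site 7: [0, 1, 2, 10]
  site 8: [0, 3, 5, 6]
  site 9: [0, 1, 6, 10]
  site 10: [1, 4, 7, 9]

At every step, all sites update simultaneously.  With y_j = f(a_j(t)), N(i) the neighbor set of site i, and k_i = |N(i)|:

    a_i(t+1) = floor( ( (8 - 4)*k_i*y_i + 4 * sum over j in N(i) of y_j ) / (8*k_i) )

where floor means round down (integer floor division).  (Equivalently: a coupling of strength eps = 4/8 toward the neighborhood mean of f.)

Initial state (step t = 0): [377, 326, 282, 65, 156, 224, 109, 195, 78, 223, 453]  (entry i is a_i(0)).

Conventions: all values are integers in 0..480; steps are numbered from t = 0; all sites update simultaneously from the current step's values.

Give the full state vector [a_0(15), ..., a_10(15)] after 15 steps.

Answer: [347, 295, 345, 324, 330, 311, 372, 314, 339, 310, 294]

Derivation:
t=0: [377, 326, 282, 65, 156, 224, 109, 195, 78, 223, 453]
t=1: [220, 244, 320, 189, 247, 302, 225, 274, 176, 278, 181]
t=2: [366, 373, 321, 342, 356, 319, 360, 352, 329, 362, 347]
t=3: [211, 205, 253, 237, 235, 264, 221, 222, 246, 205, 219]
t=4: [375, 369, 391, 399, 399, 390, 382, 380, 395, 363, 378]
t=5: [177, 183, 156, 149, 148, 150, 170, 174, 154, 191, 177]
t=6: [303, 309, 274, 267, 265, 261, 294, 301, 273, 319, 304]
t=7: [312, 306, 352, 361, 363, 372, 324, 314, 352, 294, 310]
t=8: [284, 290, 229, 217, 215, 200, 267, 282, 230, 306, 287]
t=9: [347, 334, 378, 369, 369, 367, 365, 347, 379, 322, 336]
t=10: [225, 245, 191, 198, 198, 190, 207, 229, 190, 253, 243]
t=11: [380, 397, 345, 348, 349, 333, 360, 391, 343, 393, 399]
t=12: [180, 156, 222, 222, 220, 243, 203, 163, 227, 158, 154]
t=13: [319, 286, 371, 375, 372, 399, 347, 296, 380, 287, 284]
t=14: [272, 315, 204, 195, 199, 161, 237, 303, 190, 316, 317]
t=15: [347, 295, 345, 324, 330, 311, 372, 314, 339, 310, 294]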